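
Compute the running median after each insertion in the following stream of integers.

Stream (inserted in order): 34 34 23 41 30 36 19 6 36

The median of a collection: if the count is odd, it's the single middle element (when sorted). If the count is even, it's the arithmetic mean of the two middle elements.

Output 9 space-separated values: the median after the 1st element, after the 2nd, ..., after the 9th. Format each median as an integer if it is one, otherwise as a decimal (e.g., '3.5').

Answer: 34 34 34 34 34 34 34 32 34

Derivation:
Step 1: insert 34 -> lo=[34] (size 1, max 34) hi=[] (size 0) -> median=34
Step 2: insert 34 -> lo=[34] (size 1, max 34) hi=[34] (size 1, min 34) -> median=34
Step 3: insert 23 -> lo=[23, 34] (size 2, max 34) hi=[34] (size 1, min 34) -> median=34
Step 4: insert 41 -> lo=[23, 34] (size 2, max 34) hi=[34, 41] (size 2, min 34) -> median=34
Step 5: insert 30 -> lo=[23, 30, 34] (size 3, max 34) hi=[34, 41] (size 2, min 34) -> median=34
Step 6: insert 36 -> lo=[23, 30, 34] (size 3, max 34) hi=[34, 36, 41] (size 3, min 34) -> median=34
Step 7: insert 19 -> lo=[19, 23, 30, 34] (size 4, max 34) hi=[34, 36, 41] (size 3, min 34) -> median=34
Step 8: insert 6 -> lo=[6, 19, 23, 30] (size 4, max 30) hi=[34, 34, 36, 41] (size 4, min 34) -> median=32
Step 9: insert 36 -> lo=[6, 19, 23, 30, 34] (size 5, max 34) hi=[34, 36, 36, 41] (size 4, min 34) -> median=34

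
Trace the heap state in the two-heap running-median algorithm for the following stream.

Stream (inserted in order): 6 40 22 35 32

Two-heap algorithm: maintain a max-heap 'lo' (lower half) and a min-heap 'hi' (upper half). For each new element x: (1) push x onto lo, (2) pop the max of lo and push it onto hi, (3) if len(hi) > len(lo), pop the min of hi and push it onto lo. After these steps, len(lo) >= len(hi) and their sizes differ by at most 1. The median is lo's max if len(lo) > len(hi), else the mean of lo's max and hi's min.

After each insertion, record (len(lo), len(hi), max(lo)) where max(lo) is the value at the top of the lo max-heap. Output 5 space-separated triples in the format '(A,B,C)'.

Step 1: insert 6 -> lo=[6] hi=[] -> (len(lo)=1, len(hi)=0, max(lo)=6)
Step 2: insert 40 -> lo=[6] hi=[40] -> (len(lo)=1, len(hi)=1, max(lo)=6)
Step 3: insert 22 -> lo=[6, 22] hi=[40] -> (len(lo)=2, len(hi)=1, max(lo)=22)
Step 4: insert 35 -> lo=[6, 22] hi=[35, 40] -> (len(lo)=2, len(hi)=2, max(lo)=22)
Step 5: insert 32 -> lo=[6, 22, 32] hi=[35, 40] -> (len(lo)=3, len(hi)=2, max(lo)=32)

Answer: (1,0,6) (1,1,6) (2,1,22) (2,2,22) (3,2,32)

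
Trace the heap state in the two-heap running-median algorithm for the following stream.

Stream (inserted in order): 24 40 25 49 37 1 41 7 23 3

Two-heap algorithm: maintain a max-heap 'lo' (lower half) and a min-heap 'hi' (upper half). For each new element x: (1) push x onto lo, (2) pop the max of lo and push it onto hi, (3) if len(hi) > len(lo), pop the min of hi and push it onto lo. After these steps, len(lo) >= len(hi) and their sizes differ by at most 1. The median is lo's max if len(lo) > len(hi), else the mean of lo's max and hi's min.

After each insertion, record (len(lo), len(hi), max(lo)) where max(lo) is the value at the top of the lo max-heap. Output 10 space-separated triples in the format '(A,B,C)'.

Answer: (1,0,24) (1,1,24) (2,1,25) (2,2,25) (3,2,37) (3,3,25) (4,3,37) (4,4,25) (5,4,25) (5,5,24)

Derivation:
Step 1: insert 24 -> lo=[24] hi=[] -> (len(lo)=1, len(hi)=0, max(lo)=24)
Step 2: insert 40 -> lo=[24] hi=[40] -> (len(lo)=1, len(hi)=1, max(lo)=24)
Step 3: insert 25 -> lo=[24, 25] hi=[40] -> (len(lo)=2, len(hi)=1, max(lo)=25)
Step 4: insert 49 -> lo=[24, 25] hi=[40, 49] -> (len(lo)=2, len(hi)=2, max(lo)=25)
Step 5: insert 37 -> lo=[24, 25, 37] hi=[40, 49] -> (len(lo)=3, len(hi)=2, max(lo)=37)
Step 6: insert 1 -> lo=[1, 24, 25] hi=[37, 40, 49] -> (len(lo)=3, len(hi)=3, max(lo)=25)
Step 7: insert 41 -> lo=[1, 24, 25, 37] hi=[40, 41, 49] -> (len(lo)=4, len(hi)=3, max(lo)=37)
Step 8: insert 7 -> lo=[1, 7, 24, 25] hi=[37, 40, 41, 49] -> (len(lo)=4, len(hi)=4, max(lo)=25)
Step 9: insert 23 -> lo=[1, 7, 23, 24, 25] hi=[37, 40, 41, 49] -> (len(lo)=5, len(hi)=4, max(lo)=25)
Step 10: insert 3 -> lo=[1, 3, 7, 23, 24] hi=[25, 37, 40, 41, 49] -> (len(lo)=5, len(hi)=5, max(lo)=24)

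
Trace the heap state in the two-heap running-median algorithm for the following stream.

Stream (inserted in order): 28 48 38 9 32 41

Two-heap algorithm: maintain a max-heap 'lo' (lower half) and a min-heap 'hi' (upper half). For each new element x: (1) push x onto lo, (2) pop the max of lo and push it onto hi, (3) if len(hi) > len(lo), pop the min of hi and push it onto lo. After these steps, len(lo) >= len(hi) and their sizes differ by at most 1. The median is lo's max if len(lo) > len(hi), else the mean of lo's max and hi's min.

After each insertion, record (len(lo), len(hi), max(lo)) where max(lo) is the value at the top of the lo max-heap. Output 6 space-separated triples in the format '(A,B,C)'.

Answer: (1,0,28) (1,1,28) (2,1,38) (2,2,28) (3,2,32) (3,3,32)

Derivation:
Step 1: insert 28 -> lo=[28] hi=[] -> (len(lo)=1, len(hi)=0, max(lo)=28)
Step 2: insert 48 -> lo=[28] hi=[48] -> (len(lo)=1, len(hi)=1, max(lo)=28)
Step 3: insert 38 -> lo=[28, 38] hi=[48] -> (len(lo)=2, len(hi)=1, max(lo)=38)
Step 4: insert 9 -> lo=[9, 28] hi=[38, 48] -> (len(lo)=2, len(hi)=2, max(lo)=28)
Step 5: insert 32 -> lo=[9, 28, 32] hi=[38, 48] -> (len(lo)=3, len(hi)=2, max(lo)=32)
Step 6: insert 41 -> lo=[9, 28, 32] hi=[38, 41, 48] -> (len(lo)=3, len(hi)=3, max(lo)=32)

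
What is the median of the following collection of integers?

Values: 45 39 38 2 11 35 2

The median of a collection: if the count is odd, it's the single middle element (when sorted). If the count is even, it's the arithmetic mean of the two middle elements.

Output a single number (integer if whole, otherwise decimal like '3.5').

Step 1: insert 45 -> lo=[45] (size 1, max 45) hi=[] (size 0) -> median=45
Step 2: insert 39 -> lo=[39] (size 1, max 39) hi=[45] (size 1, min 45) -> median=42
Step 3: insert 38 -> lo=[38, 39] (size 2, max 39) hi=[45] (size 1, min 45) -> median=39
Step 4: insert 2 -> lo=[2, 38] (size 2, max 38) hi=[39, 45] (size 2, min 39) -> median=38.5
Step 5: insert 11 -> lo=[2, 11, 38] (size 3, max 38) hi=[39, 45] (size 2, min 39) -> median=38
Step 6: insert 35 -> lo=[2, 11, 35] (size 3, max 35) hi=[38, 39, 45] (size 3, min 38) -> median=36.5
Step 7: insert 2 -> lo=[2, 2, 11, 35] (size 4, max 35) hi=[38, 39, 45] (size 3, min 38) -> median=35

Answer: 35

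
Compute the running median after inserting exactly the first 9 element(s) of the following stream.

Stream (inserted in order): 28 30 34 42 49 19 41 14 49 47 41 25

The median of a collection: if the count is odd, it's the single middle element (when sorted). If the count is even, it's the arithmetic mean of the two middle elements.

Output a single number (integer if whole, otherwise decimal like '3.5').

Step 1: insert 28 -> lo=[28] (size 1, max 28) hi=[] (size 0) -> median=28
Step 2: insert 30 -> lo=[28] (size 1, max 28) hi=[30] (size 1, min 30) -> median=29
Step 3: insert 34 -> lo=[28, 30] (size 2, max 30) hi=[34] (size 1, min 34) -> median=30
Step 4: insert 42 -> lo=[28, 30] (size 2, max 30) hi=[34, 42] (size 2, min 34) -> median=32
Step 5: insert 49 -> lo=[28, 30, 34] (size 3, max 34) hi=[42, 49] (size 2, min 42) -> median=34
Step 6: insert 19 -> lo=[19, 28, 30] (size 3, max 30) hi=[34, 42, 49] (size 3, min 34) -> median=32
Step 7: insert 41 -> lo=[19, 28, 30, 34] (size 4, max 34) hi=[41, 42, 49] (size 3, min 41) -> median=34
Step 8: insert 14 -> lo=[14, 19, 28, 30] (size 4, max 30) hi=[34, 41, 42, 49] (size 4, min 34) -> median=32
Step 9: insert 49 -> lo=[14, 19, 28, 30, 34] (size 5, max 34) hi=[41, 42, 49, 49] (size 4, min 41) -> median=34

Answer: 34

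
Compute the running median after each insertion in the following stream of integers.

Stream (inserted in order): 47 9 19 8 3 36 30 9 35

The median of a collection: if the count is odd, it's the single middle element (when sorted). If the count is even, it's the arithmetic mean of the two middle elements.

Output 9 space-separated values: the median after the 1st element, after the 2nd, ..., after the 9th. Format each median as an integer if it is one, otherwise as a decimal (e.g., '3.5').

Answer: 47 28 19 14 9 14 19 14 19

Derivation:
Step 1: insert 47 -> lo=[47] (size 1, max 47) hi=[] (size 0) -> median=47
Step 2: insert 9 -> lo=[9] (size 1, max 9) hi=[47] (size 1, min 47) -> median=28
Step 3: insert 19 -> lo=[9, 19] (size 2, max 19) hi=[47] (size 1, min 47) -> median=19
Step 4: insert 8 -> lo=[8, 9] (size 2, max 9) hi=[19, 47] (size 2, min 19) -> median=14
Step 5: insert 3 -> lo=[3, 8, 9] (size 3, max 9) hi=[19, 47] (size 2, min 19) -> median=9
Step 6: insert 36 -> lo=[3, 8, 9] (size 3, max 9) hi=[19, 36, 47] (size 3, min 19) -> median=14
Step 7: insert 30 -> lo=[3, 8, 9, 19] (size 4, max 19) hi=[30, 36, 47] (size 3, min 30) -> median=19
Step 8: insert 9 -> lo=[3, 8, 9, 9] (size 4, max 9) hi=[19, 30, 36, 47] (size 4, min 19) -> median=14
Step 9: insert 35 -> lo=[3, 8, 9, 9, 19] (size 5, max 19) hi=[30, 35, 36, 47] (size 4, min 30) -> median=19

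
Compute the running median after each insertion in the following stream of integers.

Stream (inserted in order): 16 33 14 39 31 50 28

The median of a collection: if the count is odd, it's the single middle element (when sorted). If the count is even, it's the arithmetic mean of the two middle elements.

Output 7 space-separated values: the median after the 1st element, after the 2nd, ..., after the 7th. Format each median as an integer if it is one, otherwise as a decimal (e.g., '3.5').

Answer: 16 24.5 16 24.5 31 32 31

Derivation:
Step 1: insert 16 -> lo=[16] (size 1, max 16) hi=[] (size 0) -> median=16
Step 2: insert 33 -> lo=[16] (size 1, max 16) hi=[33] (size 1, min 33) -> median=24.5
Step 3: insert 14 -> lo=[14, 16] (size 2, max 16) hi=[33] (size 1, min 33) -> median=16
Step 4: insert 39 -> lo=[14, 16] (size 2, max 16) hi=[33, 39] (size 2, min 33) -> median=24.5
Step 5: insert 31 -> lo=[14, 16, 31] (size 3, max 31) hi=[33, 39] (size 2, min 33) -> median=31
Step 6: insert 50 -> lo=[14, 16, 31] (size 3, max 31) hi=[33, 39, 50] (size 3, min 33) -> median=32
Step 7: insert 28 -> lo=[14, 16, 28, 31] (size 4, max 31) hi=[33, 39, 50] (size 3, min 33) -> median=31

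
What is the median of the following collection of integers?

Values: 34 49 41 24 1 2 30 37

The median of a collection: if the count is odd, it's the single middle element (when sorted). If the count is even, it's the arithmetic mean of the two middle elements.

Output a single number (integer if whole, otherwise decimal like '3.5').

Step 1: insert 34 -> lo=[34] (size 1, max 34) hi=[] (size 0) -> median=34
Step 2: insert 49 -> lo=[34] (size 1, max 34) hi=[49] (size 1, min 49) -> median=41.5
Step 3: insert 41 -> lo=[34, 41] (size 2, max 41) hi=[49] (size 1, min 49) -> median=41
Step 4: insert 24 -> lo=[24, 34] (size 2, max 34) hi=[41, 49] (size 2, min 41) -> median=37.5
Step 5: insert 1 -> lo=[1, 24, 34] (size 3, max 34) hi=[41, 49] (size 2, min 41) -> median=34
Step 6: insert 2 -> lo=[1, 2, 24] (size 3, max 24) hi=[34, 41, 49] (size 3, min 34) -> median=29
Step 7: insert 30 -> lo=[1, 2, 24, 30] (size 4, max 30) hi=[34, 41, 49] (size 3, min 34) -> median=30
Step 8: insert 37 -> lo=[1, 2, 24, 30] (size 4, max 30) hi=[34, 37, 41, 49] (size 4, min 34) -> median=32

Answer: 32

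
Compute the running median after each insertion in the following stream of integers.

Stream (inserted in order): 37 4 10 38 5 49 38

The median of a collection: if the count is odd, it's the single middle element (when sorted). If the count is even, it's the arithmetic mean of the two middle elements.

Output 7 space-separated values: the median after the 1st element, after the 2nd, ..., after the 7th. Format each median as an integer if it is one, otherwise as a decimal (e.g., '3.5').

Answer: 37 20.5 10 23.5 10 23.5 37

Derivation:
Step 1: insert 37 -> lo=[37] (size 1, max 37) hi=[] (size 0) -> median=37
Step 2: insert 4 -> lo=[4] (size 1, max 4) hi=[37] (size 1, min 37) -> median=20.5
Step 3: insert 10 -> lo=[4, 10] (size 2, max 10) hi=[37] (size 1, min 37) -> median=10
Step 4: insert 38 -> lo=[4, 10] (size 2, max 10) hi=[37, 38] (size 2, min 37) -> median=23.5
Step 5: insert 5 -> lo=[4, 5, 10] (size 3, max 10) hi=[37, 38] (size 2, min 37) -> median=10
Step 6: insert 49 -> lo=[4, 5, 10] (size 3, max 10) hi=[37, 38, 49] (size 3, min 37) -> median=23.5
Step 7: insert 38 -> lo=[4, 5, 10, 37] (size 4, max 37) hi=[38, 38, 49] (size 3, min 38) -> median=37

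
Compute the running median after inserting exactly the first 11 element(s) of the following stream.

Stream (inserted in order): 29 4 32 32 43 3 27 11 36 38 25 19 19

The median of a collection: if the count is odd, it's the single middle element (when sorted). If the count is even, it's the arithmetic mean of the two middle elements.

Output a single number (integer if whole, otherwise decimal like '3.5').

Step 1: insert 29 -> lo=[29] (size 1, max 29) hi=[] (size 0) -> median=29
Step 2: insert 4 -> lo=[4] (size 1, max 4) hi=[29] (size 1, min 29) -> median=16.5
Step 3: insert 32 -> lo=[4, 29] (size 2, max 29) hi=[32] (size 1, min 32) -> median=29
Step 4: insert 32 -> lo=[4, 29] (size 2, max 29) hi=[32, 32] (size 2, min 32) -> median=30.5
Step 5: insert 43 -> lo=[4, 29, 32] (size 3, max 32) hi=[32, 43] (size 2, min 32) -> median=32
Step 6: insert 3 -> lo=[3, 4, 29] (size 3, max 29) hi=[32, 32, 43] (size 3, min 32) -> median=30.5
Step 7: insert 27 -> lo=[3, 4, 27, 29] (size 4, max 29) hi=[32, 32, 43] (size 3, min 32) -> median=29
Step 8: insert 11 -> lo=[3, 4, 11, 27] (size 4, max 27) hi=[29, 32, 32, 43] (size 4, min 29) -> median=28
Step 9: insert 36 -> lo=[3, 4, 11, 27, 29] (size 5, max 29) hi=[32, 32, 36, 43] (size 4, min 32) -> median=29
Step 10: insert 38 -> lo=[3, 4, 11, 27, 29] (size 5, max 29) hi=[32, 32, 36, 38, 43] (size 5, min 32) -> median=30.5
Step 11: insert 25 -> lo=[3, 4, 11, 25, 27, 29] (size 6, max 29) hi=[32, 32, 36, 38, 43] (size 5, min 32) -> median=29

Answer: 29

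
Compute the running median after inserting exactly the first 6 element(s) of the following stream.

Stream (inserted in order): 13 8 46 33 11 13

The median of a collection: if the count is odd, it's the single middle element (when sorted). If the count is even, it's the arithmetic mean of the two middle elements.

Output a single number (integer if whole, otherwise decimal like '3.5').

Answer: 13

Derivation:
Step 1: insert 13 -> lo=[13] (size 1, max 13) hi=[] (size 0) -> median=13
Step 2: insert 8 -> lo=[8] (size 1, max 8) hi=[13] (size 1, min 13) -> median=10.5
Step 3: insert 46 -> lo=[8, 13] (size 2, max 13) hi=[46] (size 1, min 46) -> median=13
Step 4: insert 33 -> lo=[8, 13] (size 2, max 13) hi=[33, 46] (size 2, min 33) -> median=23
Step 5: insert 11 -> lo=[8, 11, 13] (size 3, max 13) hi=[33, 46] (size 2, min 33) -> median=13
Step 6: insert 13 -> lo=[8, 11, 13] (size 3, max 13) hi=[13, 33, 46] (size 3, min 13) -> median=13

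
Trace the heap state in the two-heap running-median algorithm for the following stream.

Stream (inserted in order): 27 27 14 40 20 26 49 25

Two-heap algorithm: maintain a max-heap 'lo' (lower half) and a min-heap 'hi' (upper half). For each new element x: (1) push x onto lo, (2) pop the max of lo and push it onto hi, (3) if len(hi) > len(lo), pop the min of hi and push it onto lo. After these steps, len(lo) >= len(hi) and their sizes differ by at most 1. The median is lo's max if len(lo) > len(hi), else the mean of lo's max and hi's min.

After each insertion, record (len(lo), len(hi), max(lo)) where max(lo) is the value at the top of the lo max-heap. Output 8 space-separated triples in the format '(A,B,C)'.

Step 1: insert 27 -> lo=[27] hi=[] -> (len(lo)=1, len(hi)=0, max(lo)=27)
Step 2: insert 27 -> lo=[27] hi=[27] -> (len(lo)=1, len(hi)=1, max(lo)=27)
Step 3: insert 14 -> lo=[14, 27] hi=[27] -> (len(lo)=2, len(hi)=1, max(lo)=27)
Step 4: insert 40 -> lo=[14, 27] hi=[27, 40] -> (len(lo)=2, len(hi)=2, max(lo)=27)
Step 5: insert 20 -> lo=[14, 20, 27] hi=[27, 40] -> (len(lo)=3, len(hi)=2, max(lo)=27)
Step 6: insert 26 -> lo=[14, 20, 26] hi=[27, 27, 40] -> (len(lo)=3, len(hi)=3, max(lo)=26)
Step 7: insert 49 -> lo=[14, 20, 26, 27] hi=[27, 40, 49] -> (len(lo)=4, len(hi)=3, max(lo)=27)
Step 8: insert 25 -> lo=[14, 20, 25, 26] hi=[27, 27, 40, 49] -> (len(lo)=4, len(hi)=4, max(lo)=26)

Answer: (1,0,27) (1,1,27) (2,1,27) (2,2,27) (3,2,27) (3,3,26) (4,3,27) (4,4,26)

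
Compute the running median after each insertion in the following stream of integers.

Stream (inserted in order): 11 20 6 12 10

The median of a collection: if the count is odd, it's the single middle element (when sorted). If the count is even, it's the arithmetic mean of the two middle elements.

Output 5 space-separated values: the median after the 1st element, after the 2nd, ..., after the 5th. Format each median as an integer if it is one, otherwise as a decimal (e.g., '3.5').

Step 1: insert 11 -> lo=[11] (size 1, max 11) hi=[] (size 0) -> median=11
Step 2: insert 20 -> lo=[11] (size 1, max 11) hi=[20] (size 1, min 20) -> median=15.5
Step 3: insert 6 -> lo=[6, 11] (size 2, max 11) hi=[20] (size 1, min 20) -> median=11
Step 4: insert 12 -> lo=[6, 11] (size 2, max 11) hi=[12, 20] (size 2, min 12) -> median=11.5
Step 5: insert 10 -> lo=[6, 10, 11] (size 3, max 11) hi=[12, 20] (size 2, min 12) -> median=11

Answer: 11 15.5 11 11.5 11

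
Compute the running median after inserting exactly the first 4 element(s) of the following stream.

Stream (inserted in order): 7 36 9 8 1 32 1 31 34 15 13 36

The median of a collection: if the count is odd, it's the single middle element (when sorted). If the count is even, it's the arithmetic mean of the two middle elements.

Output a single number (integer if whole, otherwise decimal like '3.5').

Step 1: insert 7 -> lo=[7] (size 1, max 7) hi=[] (size 0) -> median=7
Step 2: insert 36 -> lo=[7] (size 1, max 7) hi=[36] (size 1, min 36) -> median=21.5
Step 3: insert 9 -> lo=[7, 9] (size 2, max 9) hi=[36] (size 1, min 36) -> median=9
Step 4: insert 8 -> lo=[7, 8] (size 2, max 8) hi=[9, 36] (size 2, min 9) -> median=8.5

Answer: 8.5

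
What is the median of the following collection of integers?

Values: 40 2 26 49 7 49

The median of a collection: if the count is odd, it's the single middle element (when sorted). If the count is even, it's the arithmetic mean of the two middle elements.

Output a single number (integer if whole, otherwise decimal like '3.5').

Answer: 33

Derivation:
Step 1: insert 40 -> lo=[40] (size 1, max 40) hi=[] (size 0) -> median=40
Step 2: insert 2 -> lo=[2] (size 1, max 2) hi=[40] (size 1, min 40) -> median=21
Step 3: insert 26 -> lo=[2, 26] (size 2, max 26) hi=[40] (size 1, min 40) -> median=26
Step 4: insert 49 -> lo=[2, 26] (size 2, max 26) hi=[40, 49] (size 2, min 40) -> median=33
Step 5: insert 7 -> lo=[2, 7, 26] (size 3, max 26) hi=[40, 49] (size 2, min 40) -> median=26
Step 6: insert 49 -> lo=[2, 7, 26] (size 3, max 26) hi=[40, 49, 49] (size 3, min 40) -> median=33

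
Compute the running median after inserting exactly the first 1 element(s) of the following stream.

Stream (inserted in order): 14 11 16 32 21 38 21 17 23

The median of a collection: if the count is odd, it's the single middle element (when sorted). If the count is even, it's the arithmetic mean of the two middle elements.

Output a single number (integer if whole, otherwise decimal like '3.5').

Answer: 14

Derivation:
Step 1: insert 14 -> lo=[14] (size 1, max 14) hi=[] (size 0) -> median=14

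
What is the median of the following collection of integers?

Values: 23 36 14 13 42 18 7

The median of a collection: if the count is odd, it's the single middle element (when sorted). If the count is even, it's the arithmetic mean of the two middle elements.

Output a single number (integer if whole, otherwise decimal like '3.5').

Step 1: insert 23 -> lo=[23] (size 1, max 23) hi=[] (size 0) -> median=23
Step 2: insert 36 -> lo=[23] (size 1, max 23) hi=[36] (size 1, min 36) -> median=29.5
Step 3: insert 14 -> lo=[14, 23] (size 2, max 23) hi=[36] (size 1, min 36) -> median=23
Step 4: insert 13 -> lo=[13, 14] (size 2, max 14) hi=[23, 36] (size 2, min 23) -> median=18.5
Step 5: insert 42 -> lo=[13, 14, 23] (size 3, max 23) hi=[36, 42] (size 2, min 36) -> median=23
Step 6: insert 18 -> lo=[13, 14, 18] (size 3, max 18) hi=[23, 36, 42] (size 3, min 23) -> median=20.5
Step 7: insert 7 -> lo=[7, 13, 14, 18] (size 4, max 18) hi=[23, 36, 42] (size 3, min 23) -> median=18

Answer: 18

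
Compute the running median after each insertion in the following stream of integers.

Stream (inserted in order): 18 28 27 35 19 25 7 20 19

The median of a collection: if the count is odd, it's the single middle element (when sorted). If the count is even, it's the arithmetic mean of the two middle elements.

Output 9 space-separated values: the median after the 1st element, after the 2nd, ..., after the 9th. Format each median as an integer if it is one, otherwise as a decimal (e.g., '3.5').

Answer: 18 23 27 27.5 27 26 25 22.5 20

Derivation:
Step 1: insert 18 -> lo=[18] (size 1, max 18) hi=[] (size 0) -> median=18
Step 2: insert 28 -> lo=[18] (size 1, max 18) hi=[28] (size 1, min 28) -> median=23
Step 3: insert 27 -> lo=[18, 27] (size 2, max 27) hi=[28] (size 1, min 28) -> median=27
Step 4: insert 35 -> lo=[18, 27] (size 2, max 27) hi=[28, 35] (size 2, min 28) -> median=27.5
Step 5: insert 19 -> lo=[18, 19, 27] (size 3, max 27) hi=[28, 35] (size 2, min 28) -> median=27
Step 6: insert 25 -> lo=[18, 19, 25] (size 3, max 25) hi=[27, 28, 35] (size 3, min 27) -> median=26
Step 7: insert 7 -> lo=[7, 18, 19, 25] (size 4, max 25) hi=[27, 28, 35] (size 3, min 27) -> median=25
Step 8: insert 20 -> lo=[7, 18, 19, 20] (size 4, max 20) hi=[25, 27, 28, 35] (size 4, min 25) -> median=22.5
Step 9: insert 19 -> lo=[7, 18, 19, 19, 20] (size 5, max 20) hi=[25, 27, 28, 35] (size 4, min 25) -> median=20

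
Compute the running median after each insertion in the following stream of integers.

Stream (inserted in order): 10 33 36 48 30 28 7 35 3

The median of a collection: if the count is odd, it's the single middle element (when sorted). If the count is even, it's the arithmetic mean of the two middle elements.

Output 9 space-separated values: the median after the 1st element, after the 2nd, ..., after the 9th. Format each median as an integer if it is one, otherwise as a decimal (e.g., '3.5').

Answer: 10 21.5 33 34.5 33 31.5 30 31.5 30

Derivation:
Step 1: insert 10 -> lo=[10] (size 1, max 10) hi=[] (size 0) -> median=10
Step 2: insert 33 -> lo=[10] (size 1, max 10) hi=[33] (size 1, min 33) -> median=21.5
Step 3: insert 36 -> lo=[10, 33] (size 2, max 33) hi=[36] (size 1, min 36) -> median=33
Step 4: insert 48 -> lo=[10, 33] (size 2, max 33) hi=[36, 48] (size 2, min 36) -> median=34.5
Step 5: insert 30 -> lo=[10, 30, 33] (size 3, max 33) hi=[36, 48] (size 2, min 36) -> median=33
Step 6: insert 28 -> lo=[10, 28, 30] (size 3, max 30) hi=[33, 36, 48] (size 3, min 33) -> median=31.5
Step 7: insert 7 -> lo=[7, 10, 28, 30] (size 4, max 30) hi=[33, 36, 48] (size 3, min 33) -> median=30
Step 8: insert 35 -> lo=[7, 10, 28, 30] (size 4, max 30) hi=[33, 35, 36, 48] (size 4, min 33) -> median=31.5
Step 9: insert 3 -> lo=[3, 7, 10, 28, 30] (size 5, max 30) hi=[33, 35, 36, 48] (size 4, min 33) -> median=30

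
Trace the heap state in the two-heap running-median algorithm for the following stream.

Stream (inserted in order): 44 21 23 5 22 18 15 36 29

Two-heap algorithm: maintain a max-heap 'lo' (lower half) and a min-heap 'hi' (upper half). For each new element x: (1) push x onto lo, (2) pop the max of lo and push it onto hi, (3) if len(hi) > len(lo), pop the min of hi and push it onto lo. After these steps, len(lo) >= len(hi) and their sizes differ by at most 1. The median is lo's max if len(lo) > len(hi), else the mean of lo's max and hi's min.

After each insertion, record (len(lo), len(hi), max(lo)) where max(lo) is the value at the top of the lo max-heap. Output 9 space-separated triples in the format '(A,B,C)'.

Step 1: insert 44 -> lo=[44] hi=[] -> (len(lo)=1, len(hi)=0, max(lo)=44)
Step 2: insert 21 -> lo=[21] hi=[44] -> (len(lo)=1, len(hi)=1, max(lo)=21)
Step 3: insert 23 -> lo=[21, 23] hi=[44] -> (len(lo)=2, len(hi)=1, max(lo)=23)
Step 4: insert 5 -> lo=[5, 21] hi=[23, 44] -> (len(lo)=2, len(hi)=2, max(lo)=21)
Step 5: insert 22 -> lo=[5, 21, 22] hi=[23, 44] -> (len(lo)=3, len(hi)=2, max(lo)=22)
Step 6: insert 18 -> lo=[5, 18, 21] hi=[22, 23, 44] -> (len(lo)=3, len(hi)=3, max(lo)=21)
Step 7: insert 15 -> lo=[5, 15, 18, 21] hi=[22, 23, 44] -> (len(lo)=4, len(hi)=3, max(lo)=21)
Step 8: insert 36 -> lo=[5, 15, 18, 21] hi=[22, 23, 36, 44] -> (len(lo)=4, len(hi)=4, max(lo)=21)
Step 9: insert 29 -> lo=[5, 15, 18, 21, 22] hi=[23, 29, 36, 44] -> (len(lo)=5, len(hi)=4, max(lo)=22)

Answer: (1,0,44) (1,1,21) (2,1,23) (2,2,21) (3,2,22) (3,3,21) (4,3,21) (4,4,21) (5,4,22)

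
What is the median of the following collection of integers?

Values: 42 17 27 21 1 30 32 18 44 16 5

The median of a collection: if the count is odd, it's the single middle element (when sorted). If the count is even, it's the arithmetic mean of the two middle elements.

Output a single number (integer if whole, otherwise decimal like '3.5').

Answer: 21

Derivation:
Step 1: insert 42 -> lo=[42] (size 1, max 42) hi=[] (size 0) -> median=42
Step 2: insert 17 -> lo=[17] (size 1, max 17) hi=[42] (size 1, min 42) -> median=29.5
Step 3: insert 27 -> lo=[17, 27] (size 2, max 27) hi=[42] (size 1, min 42) -> median=27
Step 4: insert 21 -> lo=[17, 21] (size 2, max 21) hi=[27, 42] (size 2, min 27) -> median=24
Step 5: insert 1 -> lo=[1, 17, 21] (size 3, max 21) hi=[27, 42] (size 2, min 27) -> median=21
Step 6: insert 30 -> lo=[1, 17, 21] (size 3, max 21) hi=[27, 30, 42] (size 3, min 27) -> median=24
Step 7: insert 32 -> lo=[1, 17, 21, 27] (size 4, max 27) hi=[30, 32, 42] (size 3, min 30) -> median=27
Step 8: insert 18 -> lo=[1, 17, 18, 21] (size 4, max 21) hi=[27, 30, 32, 42] (size 4, min 27) -> median=24
Step 9: insert 44 -> lo=[1, 17, 18, 21, 27] (size 5, max 27) hi=[30, 32, 42, 44] (size 4, min 30) -> median=27
Step 10: insert 16 -> lo=[1, 16, 17, 18, 21] (size 5, max 21) hi=[27, 30, 32, 42, 44] (size 5, min 27) -> median=24
Step 11: insert 5 -> lo=[1, 5, 16, 17, 18, 21] (size 6, max 21) hi=[27, 30, 32, 42, 44] (size 5, min 27) -> median=21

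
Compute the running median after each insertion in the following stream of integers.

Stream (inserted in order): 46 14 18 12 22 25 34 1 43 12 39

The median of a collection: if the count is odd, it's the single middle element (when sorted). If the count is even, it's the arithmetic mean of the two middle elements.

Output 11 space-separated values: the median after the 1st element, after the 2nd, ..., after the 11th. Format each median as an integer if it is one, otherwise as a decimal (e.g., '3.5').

Step 1: insert 46 -> lo=[46] (size 1, max 46) hi=[] (size 0) -> median=46
Step 2: insert 14 -> lo=[14] (size 1, max 14) hi=[46] (size 1, min 46) -> median=30
Step 3: insert 18 -> lo=[14, 18] (size 2, max 18) hi=[46] (size 1, min 46) -> median=18
Step 4: insert 12 -> lo=[12, 14] (size 2, max 14) hi=[18, 46] (size 2, min 18) -> median=16
Step 5: insert 22 -> lo=[12, 14, 18] (size 3, max 18) hi=[22, 46] (size 2, min 22) -> median=18
Step 6: insert 25 -> lo=[12, 14, 18] (size 3, max 18) hi=[22, 25, 46] (size 3, min 22) -> median=20
Step 7: insert 34 -> lo=[12, 14, 18, 22] (size 4, max 22) hi=[25, 34, 46] (size 3, min 25) -> median=22
Step 8: insert 1 -> lo=[1, 12, 14, 18] (size 4, max 18) hi=[22, 25, 34, 46] (size 4, min 22) -> median=20
Step 9: insert 43 -> lo=[1, 12, 14, 18, 22] (size 5, max 22) hi=[25, 34, 43, 46] (size 4, min 25) -> median=22
Step 10: insert 12 -> lo=[1, 12, 12, 14, 18] (size 5, max 18) hi=[22, 25, 34, 43, 46] (size 5, min 22) -> median=20
Step 11: insert 39 -> lo=[1, 12, 12, 14, 18, 22] (size 6, max 22) hi=[25, 34, 39, 43, 46] (size 5, min 25) -> median=22

Answer: 46 30 18 16 18 20 22 20 22 20 22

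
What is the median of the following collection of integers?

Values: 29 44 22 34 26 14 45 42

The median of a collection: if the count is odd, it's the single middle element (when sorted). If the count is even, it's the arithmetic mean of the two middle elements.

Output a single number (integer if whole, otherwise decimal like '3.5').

Answer: 31.5

Derivation:
Step 1: insert 29 -> lo=[29] (size 1, max 29) hi=[] (size 0) -> median=29
Step 2: insert 44 -> lo=[29] (size 1, max 29) hi=[44] (size 1, min 44) -> median=36.5
Step 3: insert 22 -> lo=[22, 29] (size 2, max 29) hi=[44] (size 1, min 44) -> median=29
Step 4: insert 34 -> lo=[22, 29] (size 2, max 29) hi=[34, 44] (size 2, min 34) -> median=31.5
Step 5: insert 26 -> lo=[22, 26, 29] (size 3, max 29) hi=[34, 44] (size 2, min 34) -> median=29
Step 6: insert 14 -> lo=[14, 22, 26] (size 3, max 26) hi=[29, 34, 44] (size 3, min 29) -> median=27.5
Step 7: insert 45 -> lo=[14, 22, 26, 29] (size 4, max 29) hi=[34, 44, 45] (size 3, min 34) -> median=29
Step 8: insert 42 -> lo=[14, 22, 26, 29] (size 4, max 29) hi=[34, 42, 44, 45] (size 4, min 34) -> median=31.5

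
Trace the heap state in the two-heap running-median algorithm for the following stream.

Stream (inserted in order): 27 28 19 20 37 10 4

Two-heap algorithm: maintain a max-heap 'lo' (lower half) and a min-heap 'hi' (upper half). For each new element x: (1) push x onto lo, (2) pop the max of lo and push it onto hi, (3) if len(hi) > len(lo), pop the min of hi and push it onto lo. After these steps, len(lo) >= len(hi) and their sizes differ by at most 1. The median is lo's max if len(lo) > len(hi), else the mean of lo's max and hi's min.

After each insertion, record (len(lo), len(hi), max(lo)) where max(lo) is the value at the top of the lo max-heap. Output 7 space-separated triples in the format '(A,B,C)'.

Answer: (1,0,27) (1,1,27) (2,1,27) (2,2,20) (3,2,27) (3,3,20) (4,3,20)

Derivation:
Step 1: insert 27 -> lo=[27] hi=[] -> (len(lo)=1, len(hi)=0, max(lo)=27)
Step 2: insert 28 -> lo=[27] hi=[28] -> (len(lo)=1, len(hi)=1, max(lo)=27)
Step 3: insert 19 -> lo=[19, 27] hi=[28] -> (len(lo)=2, len(hi)=1, max(lo)=27)
Step 4: insert 20 -> lo=[19, 20] hi=[27, 28] -> (len(lo)=2, len(hi)=2, max(lo)=20)
Step 5: insert 37 -> lo=[19, 20, 27] hi=[28, 37] -> (len(lo)=3, len(hi)=2, max(lo)=27)
Step 6: insert 10 -> lo=[10, 19, 20] hi=[27, 28, 37] -> (len(lo)=3, len(hi)=3, max(lo)=20)
Step 7: insert 4 -> lo=[4, 10, 19, 20] hi=[27, 28, 37] -> (len(lo)=4, len(hi)=3, max(lo)=20)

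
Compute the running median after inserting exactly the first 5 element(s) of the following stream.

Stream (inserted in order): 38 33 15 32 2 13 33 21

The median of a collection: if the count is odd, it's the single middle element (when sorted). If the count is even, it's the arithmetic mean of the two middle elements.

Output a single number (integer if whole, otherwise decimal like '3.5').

Step 1: insert 38 -> lo=[38] (size 1, max 38) hi=[] (size 0) -> median=38
Step 2: insert 33 -> lo=[33] (size 1, max 33) hi=[38] (size 1, min 38) -> median=35.5
Step 3: insert 15 -> lo=[15, 33] (size 2, max 33) hi=[38] (size 1, min 38) -> median=33
Step 4: insert 32 -> lo=[15, 32] (size 2, max 32) hi=[33, 38] (size 2, min 33) -> median=32.5
Step 5: insert 2 -> lo=[2, 15, 32] (size 3, max 32) hi=[33, 38] (size 2, min 33) -> median=32

Answer: 32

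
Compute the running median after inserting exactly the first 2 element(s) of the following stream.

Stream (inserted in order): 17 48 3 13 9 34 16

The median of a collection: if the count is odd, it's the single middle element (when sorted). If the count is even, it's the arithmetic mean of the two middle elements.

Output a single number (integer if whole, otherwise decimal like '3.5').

Answer: 32.5

Derivation:
Step 1: insert 17 -> lo=[17] (size 1, max 17) hi=[] (size 0) -> median=17
Step 2: insert 48 -> lo=[17] (size 1, max 17) hi=[48] (size 1, min 48) -> median=32.5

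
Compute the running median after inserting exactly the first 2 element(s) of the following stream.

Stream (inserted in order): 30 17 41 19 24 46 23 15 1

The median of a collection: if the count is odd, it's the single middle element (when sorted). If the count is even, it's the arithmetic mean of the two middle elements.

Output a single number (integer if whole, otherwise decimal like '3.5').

Answer: 23.5

Derivation:
Step 1: insert 30 -> lo=[30] (size 1, max 30) hi=[] (size 0) -> median=30
Step 2: insert 17 -> lo=[17] (size 1, max 17) hi=[30] (size 1, min 30) -> median=23.5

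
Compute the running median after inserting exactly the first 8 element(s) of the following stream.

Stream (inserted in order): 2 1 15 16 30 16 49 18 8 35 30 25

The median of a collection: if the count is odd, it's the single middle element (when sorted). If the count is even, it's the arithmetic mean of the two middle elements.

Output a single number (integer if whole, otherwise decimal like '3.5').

Step 1: insert 2 -> lo=[2] (size 1, max 2) hi=[] (size 0) -> median=2
Step 2: insert 1 -> lo=[1] (size 1, max 1) hi=[2] (size 1, min 2) -> median=1.5
Step 3: insert 15 -> lo=[1, 2] (size 2, max 2) hi=[15] (size 1, min 15) -> median=2
Step 4: insert 16 -> lo=[1, 2] (size 2, max 2) hi=[15, 16] (size 2, min 15) -> median=8.5
Step 5: insert 30 -> lo=[1, 2, 15] (size 3, max 15) hi=[16, 30] (size 2, min 16) -> median=15
Step 6: insert 16 -> lo=[1, 2, 15] (size 3, max 15) hi=[16, 16, 30] (size 3, min 16) -> median=15.5
Step 7: insert 49 -> lo=[1, 2, 15, 16] (size 4, max 16) hi=[16, 30, 49] (size 3, min 16) -> median=16
Step 8: insert 18 -> lo=[1, 2, 15, 16] (size 4, max 16) hi=[16, 18, 30, 49] (size 4, min 16) -> median=16

Answer: 16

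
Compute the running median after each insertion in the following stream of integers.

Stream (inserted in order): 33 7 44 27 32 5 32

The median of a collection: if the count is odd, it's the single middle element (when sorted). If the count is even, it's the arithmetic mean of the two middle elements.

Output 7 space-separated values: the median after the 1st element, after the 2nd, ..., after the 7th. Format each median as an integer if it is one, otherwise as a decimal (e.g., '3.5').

Step 1: insert 33 -> lo=[33] (size 1, max 33) hi=[] (size 0) -> median=33
Step 2: insert 7 -> lo=[7] (size 1, max 7) hi=[33] (size 1, min 33) -> median=20
Step 3: insert 44 -> lo=[7, 33] (size 2, max 33) hi=[44] (size 1, min 44) -> median=33
Step 4: insert 27 -> lo=[7, 27] (size 2, max 27) hi=[33, 44] (size 2, min 33) -> median=30
Step 5: insert 32 -> lo=[7, 27, 32] (size 3, max 32) hi=[33, 44] (size 2, min 33) -> median=32
Step 6: insert 5 -> lo=[5, 7, 27] (size 3, max 27) hi=[32, 33, 44] (size 3, min 32) -> median=29.5
Step 7: insert 32 -> lo=[5, 7, 27, 32] (size 4, max 32) hi=[32, 33, 44] (size 3, min 32) -> median=32

Answer: 33 20 33 30 32 29.5 32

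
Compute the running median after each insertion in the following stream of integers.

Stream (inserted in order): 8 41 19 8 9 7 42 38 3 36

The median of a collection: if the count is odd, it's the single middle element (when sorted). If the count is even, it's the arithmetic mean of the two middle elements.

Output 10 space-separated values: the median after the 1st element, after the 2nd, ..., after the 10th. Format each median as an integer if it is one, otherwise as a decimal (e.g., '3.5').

Step 1: insert 8 -> lo=[8] (size 1, max 8) hi=[] (size 0) -> median=8
Step 2: insert 41 -> lo=[8] (size 1, max 8) hi=[41] (size 1, min 41) -> median=24.5
Step 3: insert 19 -> lo=[8, 19] (size 2, max 19) hi=[41] (size 1, min 41) -> median=19
Step 4: insert 8 -> lo=[8, 8] (size 2, max 8) hi=[19, 41] (size 2, min 19) -> median=13.5
Step 5: insert 9 -> lo=[8, 8, 9] (size 3, max 9) hi=[19, 41] (size 2, min 19) -> median=9
Step 6: insert 7 -> lo=[7, 8, 8] (size 3, max 8) hi=[9, 19, 41] (size 3, min 9) -> median=8.5
Step 7: insert 42 -> lo=[7, 8, 8, 9] (size 4, max 9) hi=[19, 41, 42] (size 3, min 19) -> median=9
Step 8: insert 38 -> lo=[7, 8, 8, 9] (size 4, max 9) hi=[19, 38, 41, 42] (size 4, min 19) -> median=14
Step 9: insert 3 -> lo=[3, 7, 8, 8, 9] (size 5, max 9) hi=[19, 38, 41, 42] (size 4, min 19) -> median=9
Step 10: insert 36 -> lo=[3, 7, 8, 8, 9] (size 5, max 9) hi=[19, 36, 38, 41, 42] (size 5, min 19) -> median=14

Answer: 8 24.5 19 13.5 9 8.5 9 14 9 14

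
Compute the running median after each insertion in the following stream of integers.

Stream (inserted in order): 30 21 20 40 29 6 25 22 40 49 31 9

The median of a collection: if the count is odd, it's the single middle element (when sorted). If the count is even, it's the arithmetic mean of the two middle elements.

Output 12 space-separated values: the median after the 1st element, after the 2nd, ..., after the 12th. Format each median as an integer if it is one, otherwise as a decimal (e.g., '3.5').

Step 1: insert 30 -> lo=[30] (size 1, max 30) hi=[] (size 0) -> median=30
Step 2: insert 21 -> lo=[21] (size 1, max 21) hi=[30] (size 1, min 30) -> median=25.5
Step 3: insert 20 -> lo=[20, 21] (size 2, max 21) hi=[30] (size 1, min 30) -> median=21
Step 4: insert 40 -> lo=[20, 21] (size 2, max 21) hi=[30, 40] (size 2, min 30) -> median=25.5
Step 5: insert 29 -> lo=[20, 21, 29] (size 3, max 29) hi=[30, 40] (size 2, min 30) -> median=29
Step 6: insert 6 -> lo=[6, 20, 21] (size 3, max 21) hi=[29, 30, 40] (size 3, min 29) -> median=25
Step 7: insert 25 -> lo=[6, 20, 21, 25] (size 4, max 25) hi=[29, 30, 40] (size 3, min 29) -> median=25
Step 8: insert 22 -> lo=[6, 20, 21, 22] (size 4, max 22) hi=[25, 29, 30, 40] (size 4, min 25) -> median=23.5
Step 9: insert 40 -> lo=[6, 20, 21, 22, 25] (size 5, max 25) hi=[29, 30, 40, 40] (size 4, min 29) -> median=25
Step 10: insert 49 -> lo=[6, 20, 21, 22, 25] (size 5, max 25) hi=[29, 30, 40, 40, 49] (size 5, min 29) -> median=27
Step 11: insert 31 -> lo=[6, 20, 21, 22, 25, 29] (size 6, max 29) hi=[30, 31, 40, 40, 49] (size 5, min 30) -> median=29
Step 12: insert 9 -> lo=[6, 9, 20, 21, 22, 25] (size 6, max 25) hi=[29, 30, 31, 40, 40, 49] (size 6, min 29) -> median=27

Answer: 30 25.5 21 25.5 29 25 25 23.5 25 27 29 27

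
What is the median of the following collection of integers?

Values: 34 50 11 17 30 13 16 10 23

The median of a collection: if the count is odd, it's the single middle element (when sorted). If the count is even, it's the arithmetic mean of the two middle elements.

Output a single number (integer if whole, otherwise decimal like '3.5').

Answer: 17

Derivation:
Step 1: insert 34 -> lo=[34] (size 1, max 34) hi=[] (size 0) -> median=34
Step 2: insert 50 -> lo=[34] (size 1, max 34) hi=[50] (size 1, min 50) -> median=42
Step 3: insert 11 -> lo=[11, 34] (size 2, max 34) hi=[50] (size 1, min 50) -> median=34
Step 4: insert 17 -> lo=[11, 17] (size 2, max 17) hi=[34, 50] (size 2, min 34) -> median=25.5
Step 5: insert 30 -> lo=[11, 17, 30] (size 3, max 30) hi=[34, 50] (size 2, min 34) -> median=30
Step 6: insert 13 -> lo=[11, 13, 17] (size 3, max 17) hi=[30, 34, 50] (size 3, min 30) -> median=23.5
Step 7: insert 16 -> lo=[11, 13, 16, 17] (size 4, max 17) hi=[30, 34, 50] (size 3, min 30) -> median=17
Step 8: insert 10 -> lo=[10, 11, 13, 16] (size 4, max 16) hi=[17, 30, 34, 50] (size 4, min 17) -> median=16.5
Step 9: insert 23 -> lo=[10, 11, 13, 16, 17] (size 5, max 17) hi=[23, 30, 34, 50] (size 4, min 23) -> median=17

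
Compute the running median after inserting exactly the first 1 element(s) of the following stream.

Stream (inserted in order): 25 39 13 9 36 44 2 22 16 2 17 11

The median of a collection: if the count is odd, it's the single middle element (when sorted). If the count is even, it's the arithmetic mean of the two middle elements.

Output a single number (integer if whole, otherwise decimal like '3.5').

Step 1: insert 25 -> lo=[25] (size 1, max 25) hi=[] (size 0) -> median=25

Answer: 25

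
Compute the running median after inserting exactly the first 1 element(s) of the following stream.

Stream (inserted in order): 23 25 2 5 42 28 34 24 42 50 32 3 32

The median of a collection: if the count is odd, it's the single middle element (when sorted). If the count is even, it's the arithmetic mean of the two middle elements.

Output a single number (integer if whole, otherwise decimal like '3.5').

Step 1: insert 23 -> lo=[23] (size 1, max 23) hi=[] (size 0) -> median=23

Answer: 23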